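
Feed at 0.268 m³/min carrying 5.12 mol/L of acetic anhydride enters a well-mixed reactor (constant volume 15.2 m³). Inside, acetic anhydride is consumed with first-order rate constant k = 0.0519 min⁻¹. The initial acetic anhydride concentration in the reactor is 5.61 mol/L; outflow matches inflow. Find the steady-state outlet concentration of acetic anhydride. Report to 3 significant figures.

V dC/dt = Q(C_in − C) − k V C.
Steady state (dC/dt = 0): C_ss = Q C_in/(Q + kV) = C_in/(1 + kV/Q).
C_ss = 0.268·5.12/(0.268 + 0.0519·15.2) = 1.3722/1.0569 = 1.2983 mol/L.

1.30 mol/L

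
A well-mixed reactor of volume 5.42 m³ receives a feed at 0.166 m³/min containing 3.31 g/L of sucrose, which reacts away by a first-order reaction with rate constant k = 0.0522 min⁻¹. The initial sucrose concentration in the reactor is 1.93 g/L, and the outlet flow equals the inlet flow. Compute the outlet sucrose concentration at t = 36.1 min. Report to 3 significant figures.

V dC/dt = Q(C_in − C) − k V C.
dC/dt = (Q/V) C_in − (Q/V + k) C; effective rate a = Q/V + k = 0.030627 + 0.0522 = 0.082827 min⁻¹.
C_ss = Q C_in/(Q + kV) = 1.2239 g/L; C(t) = C_ss + (C₀ − C_ss) e^(−a t).
C(36.1) = 1.2239 + (0.70605)·e^(−0.082827·36.1) = 1.2239 + (0.70605)·0.050284 = 1.2595 g/L.

1.26 g/L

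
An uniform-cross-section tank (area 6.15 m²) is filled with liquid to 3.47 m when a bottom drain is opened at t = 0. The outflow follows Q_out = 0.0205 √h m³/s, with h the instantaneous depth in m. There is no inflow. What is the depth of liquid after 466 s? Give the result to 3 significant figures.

1.18 m

With no inflow, A dh/dt = −0.0205 √h.
Separate and integrate: 2(√h − √h₀) = −(0.0205/A) t.
√h = √3.47 − 0.0205·466/(2·6.15) = 1.8628 − 0.77667 = 1.0861.
h = 1.0861² = 1.1797 m.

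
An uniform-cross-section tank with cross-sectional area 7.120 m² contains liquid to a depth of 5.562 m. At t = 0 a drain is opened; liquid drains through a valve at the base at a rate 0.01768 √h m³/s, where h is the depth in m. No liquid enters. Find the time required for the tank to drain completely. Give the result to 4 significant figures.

Unsteady balance on liquid volume: A dh/dt = −0.01768 √h.
Separate and integrate: 2(√h − √h₀) = −(0.01768/A) t.
Tank is empty when √h = 0: t_empty = 2A√h₀/0.01768.
t_empty = 2·7.120·√5.562/0.01768 = 14.2400·2.35839/0.01768 = 1899.52 s.

1900 s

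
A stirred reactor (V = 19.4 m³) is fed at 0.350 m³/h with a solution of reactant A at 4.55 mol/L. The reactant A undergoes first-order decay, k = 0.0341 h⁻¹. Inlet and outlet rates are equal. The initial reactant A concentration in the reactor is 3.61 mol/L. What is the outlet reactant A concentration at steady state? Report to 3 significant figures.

Accumulation = in − out − consumed: V dC/dt = Q C_in − Q C − k V C.
Steady state (dC/dt = 0): C_ss = Q C_in/(Q + kV) = C_in/(1 + kV/Q).
C_ss = 0.350·4.55/(0.350 + 0.0341·19.4) = 1.5925/1.0115 = 1.5743 mol/L.

1.57 mol/L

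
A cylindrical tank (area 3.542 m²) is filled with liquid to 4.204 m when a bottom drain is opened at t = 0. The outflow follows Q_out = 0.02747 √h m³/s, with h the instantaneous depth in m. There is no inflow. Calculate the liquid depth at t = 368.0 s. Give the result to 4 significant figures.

With no inflow, A dh/dt = −0.02747 √h.
This is separable: 2 d(√h)/dt = −0.02747/A, so √h = √h₀ − (0.02747/(2A)) t.
√h = √4.204 − 0.02747·368.0/(2·3.542) = 2.05037 − 1.42701 = 0.623353.
h = 0.623353² = 0.388569 m.

0.3886 m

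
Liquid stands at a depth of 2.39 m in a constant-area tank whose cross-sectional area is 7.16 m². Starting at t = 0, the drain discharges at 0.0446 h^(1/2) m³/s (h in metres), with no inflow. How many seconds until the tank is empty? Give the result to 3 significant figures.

A dh/dt = −Q_out = −0.0446 √h.
Separate and integrate: 2(√h − √h₀) = −(0.0446/A) t.
Tank is empty when √h = 0: t_empty = 2A√h₀/0.0446.
t_empty = 2·7.16·√2.39/0.0446 = 14.320·1.5460/0.0446 = 496.37 s.

496 s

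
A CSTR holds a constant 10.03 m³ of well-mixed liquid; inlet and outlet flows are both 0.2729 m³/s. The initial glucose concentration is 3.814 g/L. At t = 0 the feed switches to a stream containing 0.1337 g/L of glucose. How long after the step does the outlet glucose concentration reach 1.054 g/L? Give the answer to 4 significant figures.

50.94 s

Species balance: V dC/dt = Q(C_in − C) ⇒ τ = V/Q = 36.7534 s.
C(t) = C_in + (C₀ − C_in) e^(−t/τ). Set C = 1.054 and solve for t:
e^(−t/τ) = (C − C_in)/(C₀ − C_in) = (1.054 − 0.1337)/(3.814 − 0.1337) = 0.250061
t = −τ ln(…) = 36.7534 × 1.38605 = 50.9420 s.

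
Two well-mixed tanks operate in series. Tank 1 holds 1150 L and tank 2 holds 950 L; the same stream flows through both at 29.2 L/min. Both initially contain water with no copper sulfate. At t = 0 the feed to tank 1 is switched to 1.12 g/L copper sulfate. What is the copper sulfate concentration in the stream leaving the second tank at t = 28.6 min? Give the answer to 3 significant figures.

Species balance on tank i: dCᵢ/dt = (Cᵢ₋₁ − Cᵢ)/τᵢ with τᵢ = Vᵢ/Q.
τ₁ = 1150/29.2 = 39.384 min; τ₂ = 950/29.2 = 32.534 min.
Solving the cascade with C₁(0)=C₂(0)=0 gives C₂(t) = C_in[1 − (τ₁ e^(−t/τ₁) − τ₂ e^(−t/τ₂))/(τ₁ − τ₂)].
At t = 28.6: e^(−t/τ₁) = 0.48375, e^(−t/τ₂) = 0.41517.
C₂ = 1.12·[1 − (39.384·0.48375 − 32.534·0.41517)/(6.8493)] = 1.12·0.19049 = 0.21335 g/L.

0.213 g/L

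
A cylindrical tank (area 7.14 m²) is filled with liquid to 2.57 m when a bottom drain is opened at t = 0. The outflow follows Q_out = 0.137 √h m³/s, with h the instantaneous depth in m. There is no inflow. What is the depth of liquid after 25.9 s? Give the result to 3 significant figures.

1.84 m

A dh/dt = −Q_out = −0.137 √h.
This is separable: 2 d(√h)/dt = −0.137/A, so √h = √h₀ − (0.137/(2A)) t.
√h = √2.57 − 0.137·25.9/(2·7.14) = 1.6031 − 0.24848 = 1.3546.
h = 1.3546² = 1.8351 m.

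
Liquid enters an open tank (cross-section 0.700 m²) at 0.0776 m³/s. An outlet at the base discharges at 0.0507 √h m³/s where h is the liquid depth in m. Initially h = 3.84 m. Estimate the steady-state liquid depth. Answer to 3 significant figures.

Level balance: A dh/dt = 0.0776 − 0.0507 √h. Setting dh/dt = 0:
Q_in = 0.0507 √h_ss ⇒ √h_ss = 0.0776/0.0507 = 1.5306.
h_ss = 1.5306² = 2.3427 m. (Since h₀ = 3.84 m > h_ss, the level will fall toward this value.)

2.34 m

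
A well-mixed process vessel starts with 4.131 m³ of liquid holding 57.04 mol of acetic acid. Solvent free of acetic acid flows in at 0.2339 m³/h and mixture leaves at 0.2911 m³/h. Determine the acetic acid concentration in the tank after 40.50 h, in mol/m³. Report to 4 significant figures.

0.4775 mol/m³

Total volume: dV/dt = Q_in − Q_out = -0.0572000 m³/h, so V(t) = 4.131 − 0.0572000 t and V(40.50) = 1.81440 m³.
Species balance (pure solvent in): dm/dt = −Q_out · m/V(t).
Separate: dm/m = −Q_out dt/V(t) ⇒ ln(m/m₀) = −(Q_out/(Q_in−Q_out)) ln(V/V₀).
m = m₀ (V₀/V)^(Q_out/(Q_in−Q_out)) = 57.04 × (4.131/1.81440)^(-5.08916) = 0.866382 mol.
C = m/V = 0.866382/1.81440 = 0.477503 mol/m³.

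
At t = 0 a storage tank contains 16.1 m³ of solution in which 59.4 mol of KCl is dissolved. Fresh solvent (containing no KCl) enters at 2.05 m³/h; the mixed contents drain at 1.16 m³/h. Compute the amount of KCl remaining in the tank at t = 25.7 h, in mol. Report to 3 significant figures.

18.8 mol

Let m(t) be the amount of KCl. Volume: V(t) = V₀ + (Q_in − Q_out) t = 16.1 + 0.89000 t; V(25.7) = 38.973 m³.
Species balance (pure solvent in): dm/dt = −Q_out · m/V(t).
Separate: dm/m = −Q_out dt/V(t) ⇒ ln(m/m₀) = −(Q_out/(Q_in−Q_out)) ln(V/V₀).
m = m₀ (V₀/V)^(Q_out/(Q_in−Q_out)) = 59.4 × (16.1/38.973)^(1.3034) = 18.766 mol.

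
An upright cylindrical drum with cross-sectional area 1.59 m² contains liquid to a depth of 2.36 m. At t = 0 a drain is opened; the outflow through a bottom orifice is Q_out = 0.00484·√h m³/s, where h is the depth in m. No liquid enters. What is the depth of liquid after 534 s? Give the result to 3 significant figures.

0.523 m

A dh/dt = −Q_out = −0.00484 √h.
∫ h^(−1/2) dh = −(0.00484/A) ∫ dt, giving 2√h = 2√h₀ − (0.00484/A) t.
√h = √2.36 − 0.00484·534/(2·1.59) = 1.5362 − 0.81275 = 0.72347.
h = 0.72347² = 0.52342 m.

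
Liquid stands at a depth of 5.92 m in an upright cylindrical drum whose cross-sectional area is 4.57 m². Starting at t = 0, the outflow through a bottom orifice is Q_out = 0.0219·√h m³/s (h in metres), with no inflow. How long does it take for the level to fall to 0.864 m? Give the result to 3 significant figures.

628 s

With no inflow, A dh/dt = −0.0219 √h.
∫ h^(−1/2) dh = −(0.0219/A) ∫ dt, giving 2√h = 2√h₀ − (0.0219/A) t.
t = 2A(√h₀ − √h)/0.0219 = 2·4.57·(√5.92 − √0.864)/0.0219
  = 9.1400 × (2.4331 − 0.92952) / 0.0219 = 627.53 s.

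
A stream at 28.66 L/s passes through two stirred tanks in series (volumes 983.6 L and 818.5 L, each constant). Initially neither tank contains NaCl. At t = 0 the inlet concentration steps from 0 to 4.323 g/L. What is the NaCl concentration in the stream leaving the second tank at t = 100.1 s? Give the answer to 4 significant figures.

3.573 g/L

Time constants: τᵢ = Vᵢ/Q for each well-mixed tank.
τ₁ = 983.6/28.66 = 34.3196 s; τ₂ = 818.5/28.66 = 28.5590 s.
Solving the cascade with C₁(0)=C₂(0)=0 gives C₂(t) = C_in[1 − (τ₁ e^(−t/τ₁) − τ₂ e^(−t/τ₂))/(τ₁ − τ₂)].
At t = 100.1: e^(−t/τ₁) = 0.0541120, e^(−t/τ₂) = 0.0300459.
C₂ = 4.323·[1 − (34.3196·0.0541120 − 28.5590·0.0300459)/(5.76064)] = 4.323·0.826578 = 3.57330 g/L.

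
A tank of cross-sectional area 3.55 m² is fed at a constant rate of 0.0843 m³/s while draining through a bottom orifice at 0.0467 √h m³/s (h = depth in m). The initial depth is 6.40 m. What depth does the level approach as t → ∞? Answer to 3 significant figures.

Mass balance (ρ constant): A dh/dt = Q_in − 0.0467 √h. At steady state dh/dt = 0:
Q_in = 0.0467 √h_ss ⇒ √h_ss = 0.0843/0.0467 = 1.8051.
h_ss = 1.8051² = 3.2585 m. (Since h₀ = 6.40 m > h_ss, the level will fall toward this value.)

3.26 m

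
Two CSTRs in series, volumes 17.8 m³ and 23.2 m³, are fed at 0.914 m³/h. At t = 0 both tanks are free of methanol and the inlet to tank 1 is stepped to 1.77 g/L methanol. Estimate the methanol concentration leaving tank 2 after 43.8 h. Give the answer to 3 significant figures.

Species balance on tank i: dCᵢ/dt = (Cᵢ₋₁ − Cᵢ)/τᵢ with τᵢ = Vᵢ/Q.
τ₁ = 17.8/0.914 = 19.475 h; τ₂ = 23.2/0.914 = 25.383 h.
Tank 1: C₁ = C_in(1 − e^(−t/τ₁)). Tank 2 (τ₁ ≠ τ₂): C₂ = C_in[1 − (τ₁ e^(−t/τ₁) − τ₂ e^(−t/τ₂))/(τ₁ − τ₂)].
At t = 43.8: e^(−t/τ₁) = 0.10550, e^(−t/τ₂) = 0.17807.
C₂ = 1.77·[1 − (19.475·0.10550 − 25.383·0.17807)/(-5.9081)] = 1.77·0.58271 = 1.0314 g/L.

1.03 g/L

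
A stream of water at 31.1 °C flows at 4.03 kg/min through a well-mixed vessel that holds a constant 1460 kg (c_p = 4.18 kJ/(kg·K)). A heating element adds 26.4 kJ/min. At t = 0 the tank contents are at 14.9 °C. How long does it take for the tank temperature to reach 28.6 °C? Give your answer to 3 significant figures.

534 min

First-law balance (no shaft work): M c_p dT/dt = ṁ c_p (T_in − T) + 26.4.
τ = M/ṁ = 362.28 min; T_ss = T_in + Q̇/(ṁ c_p) = 32.667 °C.
T(t) = T_ss + (T₀ − T_ss) e^(−t/τ). Set T = 28.6:
e^(−t/τ) = (28.6 − 32.667)/(14.9 − 32.667) = 0.22892
t = −362.28 · ln(0.22892) = 534.15 min.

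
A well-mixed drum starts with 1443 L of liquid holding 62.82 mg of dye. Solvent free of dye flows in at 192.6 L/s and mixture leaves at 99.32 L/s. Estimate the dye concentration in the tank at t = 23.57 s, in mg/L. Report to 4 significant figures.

0.006438 mg/L

Let m(t) be the amount of dye. Volume: V(t) = V₀ + (Q_in − Q_out) t = 1443 + 93.2800 t; V(23.57) = 3641.61 L.
Species balance (pure solvent in): dm/dt = −Q_out · m/V(t).
dm/m = −Q_out dt/(V₀ + 93.2800 t); integrating gives ln(m/m₀) = −(Q_out/(Q_in−Q_out)) ln(V/V₀).
m = m₀ (V₀/V)^(Q_out/(Q_in−Q_out)) = 62.82 × (1443/3641.61)^(1.06475) = 23.4444 mg.
C = m/V = 23.4444/3641.61 = 0.00643792 mg/L.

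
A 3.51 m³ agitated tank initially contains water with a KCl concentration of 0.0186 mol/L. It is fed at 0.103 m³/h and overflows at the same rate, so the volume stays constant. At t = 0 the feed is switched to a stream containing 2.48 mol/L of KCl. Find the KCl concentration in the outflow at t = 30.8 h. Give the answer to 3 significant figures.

Unsteady species balance (constant V, well mixed): V dC/dt = Q(C_in − C).
Rewrite as dC/dt + C/τ = C_in/τ, τ = V/Q = 34.078 h.
C approaches C_in exponentially: C(t) = C_in + (C₀ − C_in) e^(−t/τ).
C(30.8) = 2.48 + (0.0186 − 2.48)·e^(−30.8/34.078) = 2.48 + (-2.4614)·0.40502 = 1.4831 mol/L.

1.48 mol/L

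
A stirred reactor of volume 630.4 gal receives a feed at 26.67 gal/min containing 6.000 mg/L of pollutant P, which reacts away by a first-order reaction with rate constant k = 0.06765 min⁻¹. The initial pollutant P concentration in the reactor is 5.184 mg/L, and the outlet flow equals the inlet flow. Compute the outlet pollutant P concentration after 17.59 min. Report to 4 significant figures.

V dC/dt = Q(C_in − C) − k V C.
dC/dt = (Q/V) C_in − (Q/V + k) C; effective rate a = Q/V + k = 0.0423065 + 0.06765 = 0.109956 min⁻¹.
C_ss = Q C_in/(Q + kV) = 2.30854 mg/L; C(t) = C_ss + (C₀ − C_ss) e^(−a t).
C(17.59) = 2.30854 + (2.87546)·e^(−0.109956·17.59) = 2.30854 + (2.87546)·0.144549 = 2.72419 mg/L.

2.724 mg/L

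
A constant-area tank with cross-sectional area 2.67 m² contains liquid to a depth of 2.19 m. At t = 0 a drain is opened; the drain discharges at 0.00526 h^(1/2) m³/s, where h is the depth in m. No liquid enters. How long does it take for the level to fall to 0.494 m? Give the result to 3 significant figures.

Unsteady balance on liquid volume: A dh/dt = −0.00526 √h.
Separate and integrate: 2(√h − √h₀) = −(0.00526/A) t.
t = 2A(√h₀ − √h)/0.00526 = 2·2.67·(√2.19 − √0.494)/0.00526
  = 5.3400 × (1.4799 − 0.70285) / 0.00526 = 788.83 s.

789 s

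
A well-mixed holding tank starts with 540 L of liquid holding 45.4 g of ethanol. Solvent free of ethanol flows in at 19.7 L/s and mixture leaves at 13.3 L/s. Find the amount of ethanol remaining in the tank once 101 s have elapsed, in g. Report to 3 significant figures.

Let m(t) be the amount of ethanol. Volume: V(t) = V₀ + (Q_in − Q_out) t = 540 + 6.4000 t; V(101) = 1186.4 L.
Species balance (pure solvent in): dm/dt = −Q_out · m/V(t).
dm/m = −Q_out dt/(V₀ + 6.4000 t); integrating gives ln(m/m₀) = −(Q_out/(Q_in−Q_out)) ln(V/V₀).
m = m₀ (V₀/V)^(Q_out/(Q_in−Q_out)) = 45.4 × (540/1186.4)^(2.0781) = 8.8445 g.

8.84 g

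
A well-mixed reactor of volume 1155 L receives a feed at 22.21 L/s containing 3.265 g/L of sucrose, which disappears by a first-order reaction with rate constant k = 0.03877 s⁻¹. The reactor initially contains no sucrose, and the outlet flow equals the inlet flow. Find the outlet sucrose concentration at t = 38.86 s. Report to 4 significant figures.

Species balance: V dC/dt = Q C_in − Q C − k V C.
dC/dt = (Q/V) C_in − (Q/V + k) C; effective rate a = Q/V + k = 0.0192294 + 0.03877 = 0.0579994 s⁻¹.
C_ss = Q C_in/(Q + kV) = 1.08250 g/L; C(t) = C_ss + (C₀ − C_ss) e^(−a t).
C(38.86) = 1.08250 + (-1.08250)·e^(−0.0579994·38.86) = 1.08250 + (-1.08250)·0.104993 = 0.968840 g/L.

0.9688 g/L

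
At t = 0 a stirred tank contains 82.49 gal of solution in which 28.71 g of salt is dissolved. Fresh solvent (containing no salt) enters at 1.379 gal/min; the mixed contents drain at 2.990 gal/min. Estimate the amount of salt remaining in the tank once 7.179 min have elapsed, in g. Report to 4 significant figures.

21.69 g

Let m(t) be the amount of salt. Volume: V(t) = V₀ + (Q_in − Q_out) t = 82.49 − 1.61100 t; V(7.179) = 70.9246 gal.
Solute balance: dm/dt = 0 − Q_out C = −Q_out m/V(t).
dm/m = −Q_out dt/(V₀ − 1.61100 t); integrating gives ln(m/m₀) = −(Q_out/(Q_in−Q_out)) ln(V/V₀).
m = m₀ (V₀/V)^(Q_out/(Q_in−Q_out)) = 28.71 × (82.49/70.9246)^(-1.85599) = 21.6906 g.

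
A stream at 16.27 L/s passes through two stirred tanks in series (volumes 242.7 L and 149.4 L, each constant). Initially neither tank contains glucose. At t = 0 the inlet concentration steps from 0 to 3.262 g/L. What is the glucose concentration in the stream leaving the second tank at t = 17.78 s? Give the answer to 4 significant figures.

Time constants: τᵢ = Vᵢ/Q for each well-mixed tank.
τ₁ = 242.7/16.27 = 14.9170 s; τ₂ = 149.4/16.27 = 9.18254 s.
Tank 1: C₁ = C_in(1 − e^(−t/τ₁)). Tank 2 (τ₁ ≠ τ₂): C₂ = C_in[1 − (τ₁ e^(−t/τ₁) − τ₂ e^(−t/τ₂))/(τ₁ − τ₂)].
At t = 17.78: e^(−t/τ₁) = 0.303636, e^(−t/τ₂) = 0.144239.
C₂ = 3.262·[1 − (14.9170·0.303636 − 9.18254·0.144239)/(5.73448)] = 3.262·0.441125 = 1.43895 g/L.

1.439 g/L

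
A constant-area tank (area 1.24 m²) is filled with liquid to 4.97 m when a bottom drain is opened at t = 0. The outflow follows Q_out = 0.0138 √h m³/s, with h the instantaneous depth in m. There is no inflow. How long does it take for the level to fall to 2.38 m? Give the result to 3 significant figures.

123 s

A dh/dt = −Q_out = −0.0138 √h.
∫ h^(−1/2) dh = −(0.0138/A) ∫ dt, giving 2√h = 2√h₀ − (0.0138/A) t.
t = 2A(√h₀ − √h)/0.0138 = 2·1.24·(√4.97 − √2.38)/0.0138
  = 2.4800 × (2.2293 − 1.5427) / 0.0138 = 123.39 s.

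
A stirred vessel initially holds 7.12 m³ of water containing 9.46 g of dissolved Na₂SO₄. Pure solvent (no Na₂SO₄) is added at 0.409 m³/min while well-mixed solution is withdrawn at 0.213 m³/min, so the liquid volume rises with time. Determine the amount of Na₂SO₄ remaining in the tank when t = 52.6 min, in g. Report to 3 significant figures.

3.58 g

Let m(t) be the amount of Na₂SO₄. Volume: V(t) = V₀ + (Q_in − Q_out) t = 7.12 + 0.19600 t; V(52.6) = 17.430 m³.
No Na₂SO₄ enters, so dm/dt = −Q_out · (m/V).
dm/m = −Q_out dt/(V₀ + 0.19600 t); integrating gives ln(m/m₀) = −(Q_out/(Q_in−Q_out)) ln(V/V₀).
m = m₀ (V₀/V)^(Q_out/(Q_in−Q_out)) = 9.46 × (7.12/17.430)^(1.0867) = 3.5757 g.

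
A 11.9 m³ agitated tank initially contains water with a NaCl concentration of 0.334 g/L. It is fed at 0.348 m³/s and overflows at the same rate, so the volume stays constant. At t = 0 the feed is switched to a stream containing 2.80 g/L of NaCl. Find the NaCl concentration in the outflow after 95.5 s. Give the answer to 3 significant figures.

2.65 g/L

Mass balance on the solute (V constant): V dC/dt = Q(C_in − C).
So dC/dt = (C_in − C)/τ with τ = V/Q = 11.9/0.348 = 34.195 s.
This is linear first-order; C(t) = C_in + (C₀ − C_in) e^(−t/τ).
C(95.5) = 2.80 + (0.334 − 2.80)·e^(−95.5/34.195) = 2.80 + (-2.4660)·0.061251 = 2.6490 g/L.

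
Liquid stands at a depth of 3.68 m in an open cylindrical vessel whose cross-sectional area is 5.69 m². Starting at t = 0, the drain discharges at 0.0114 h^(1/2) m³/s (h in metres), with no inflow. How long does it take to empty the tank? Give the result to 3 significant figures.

A dh/dt = −Q_out = −0.0114 √h.
This is separable: 2 d(√h)/dt = −0.0114/A, so √h = √h₀ − (0.0114/(2A)) t.
Tank is empty when √h = 0: t_empty = 2A√h₀/0.0114.
t_empty = 2·5.69·√3.68/0.0114 = 11.380·1.9183/0.0114 = 1915.0 s.

1910 s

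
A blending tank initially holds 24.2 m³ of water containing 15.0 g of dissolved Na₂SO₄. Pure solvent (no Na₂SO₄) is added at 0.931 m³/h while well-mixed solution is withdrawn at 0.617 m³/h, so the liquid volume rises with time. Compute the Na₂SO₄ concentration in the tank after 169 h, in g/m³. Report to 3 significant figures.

Total volume: dV/dt = Q_in − Q_out = 0.31400 m³/h, so V(t) = 24.2 + 0.31400 t and V(169) = 77.266 m³.
No Na₂SO₄ enters, so dm/dt = −Q_out · (m/V).
dm/m = −Q_out dt/(V₀ + 0.31400 t); integrating gives ln(m/m₀) = −(Q_out/(Q_in−Q_out)) ln(V/V₀).
m = m₀ (V₀/V)^(Q_out/(Q_in−Q_out)) = 15.0 × (24.2/77.266)^(1.9650) = 1.5325 g.
C = m/V = 1.5325/77.266 = 0.019834 g/m³.

0.0198 g/m³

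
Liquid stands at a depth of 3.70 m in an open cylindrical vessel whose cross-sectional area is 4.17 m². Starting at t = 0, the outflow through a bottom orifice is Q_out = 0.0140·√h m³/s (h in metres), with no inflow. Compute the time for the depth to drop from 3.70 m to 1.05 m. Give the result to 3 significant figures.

Volume balance on the tank: A dh/dt = −0.0140 √h.
Separate and integrate: 2(√h − √h₀) = −(0.0140/A) t.
t = 2A(√h₀ − √h)/0.0140 = 2·4.17·(√3.70 − √1.05)/0.0140
  = 8.3400 × (1.9235 − 1.0247) / 0.0140 = 535.45 s.

535 s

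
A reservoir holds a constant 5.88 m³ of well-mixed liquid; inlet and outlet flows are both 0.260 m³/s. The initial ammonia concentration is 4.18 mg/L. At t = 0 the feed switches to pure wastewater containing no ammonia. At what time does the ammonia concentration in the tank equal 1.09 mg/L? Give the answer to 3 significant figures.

Transient balance on the dissolved component: V dC/dt = Q(C_in − C), so τ = V/Q = 22.615 s.
C(t) = C_in + (C₀ − C_in) e^(−t/τ). Set C = 1.09 and solve for t:
e^(−t/τ) = (C − C_in)/(C₀ − C_in) = (1.09 − 0)/(4.18 − 0) = 0.26077
t = −τ ln(…) = 22.615 × 1.3441 = 30.398 s.

30.4 s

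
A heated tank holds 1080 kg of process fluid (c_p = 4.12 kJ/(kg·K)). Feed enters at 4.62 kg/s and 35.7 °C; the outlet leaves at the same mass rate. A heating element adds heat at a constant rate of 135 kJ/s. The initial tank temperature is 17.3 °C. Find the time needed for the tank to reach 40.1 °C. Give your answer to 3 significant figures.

Heat balance on the well-mixed liquid: M c_p dT/dt = ṁ c_p (T_in − T) + 135.
τ = M/ṁ = 233.77 s; T_ss = T_in + Q̇/(ṁ c_p) = 42.792 °C.
T(t) = T_ss + (T₀ − T_ss) e^(−t/τ). Set T = 40.1:
e^(−t/τ) = (40.1 − 42.792)/(17.3 − 42.792) = 0.10562
t = −233.77 · ln(0.10562) = 525.49 s.

525 s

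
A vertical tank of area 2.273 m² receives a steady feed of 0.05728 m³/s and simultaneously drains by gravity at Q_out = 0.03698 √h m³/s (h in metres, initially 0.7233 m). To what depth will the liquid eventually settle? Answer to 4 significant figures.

Level balance: A dh/dt = 0.05728 − 0.03698 √h. Setting dh/dt = 0:
Q_in = 0.03698 √h_ss ⇒ √h_ss = 0.05728/0.03698 = 1.54895.
h_ss = 1.54895² = 2.39923 m. (Since h₀ = 0.7233 m < h_ss, the level will rise toward this value.)

2.399 m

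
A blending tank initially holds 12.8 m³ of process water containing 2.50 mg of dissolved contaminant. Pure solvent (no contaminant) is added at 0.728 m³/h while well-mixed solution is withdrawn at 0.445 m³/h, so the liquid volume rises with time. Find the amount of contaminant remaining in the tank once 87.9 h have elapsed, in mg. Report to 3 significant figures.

Total volume: dV/dt = Q_in − Q_out = 0.28300 m³/h, so V(t) = 12.8 + 0.28300 t and V(87.9) = 37.676 m³.
Species balance (pure solvent in): dm/dt = −Q_out · m/V(t).
Separate: dm/m = −Q_out dt/V(t) ⇒ ln(m/m₀) = −(Q_out/(Q_in−Q_out)) ln(V/V₀).
m = m₀ (V₀/V)^(Q_out/(Q_in−Q_out)) = 2.50 × (12.8/37.676)^(1.5724) = 0.45783 mg.

0.458 mg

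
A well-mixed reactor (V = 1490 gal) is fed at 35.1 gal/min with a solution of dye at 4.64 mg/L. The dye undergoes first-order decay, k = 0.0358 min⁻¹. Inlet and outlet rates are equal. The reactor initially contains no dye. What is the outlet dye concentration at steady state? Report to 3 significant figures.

1.84 mg/L

Species balance: V dC/dt = Q C_in − Q C − k V C.
At steady state: 0 = Q C_in − (Q + kV) C_ss, so C_ss = Q C_in/(Q + kV).
C_ss = 35.1·4.64/(35.1 + 0.0358·1490) = 162.86/88.442 = 1.8415 mg/L.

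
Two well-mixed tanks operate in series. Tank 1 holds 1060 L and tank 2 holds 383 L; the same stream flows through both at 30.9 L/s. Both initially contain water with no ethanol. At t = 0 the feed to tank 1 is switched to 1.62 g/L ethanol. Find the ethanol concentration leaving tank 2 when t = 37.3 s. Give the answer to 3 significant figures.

0.810 g/L

Each tank obeys Vᵢ dCᵢ/dt = Q(Cᵢ₋₁ − Cᵢ), so τᵢ = Vᵢ/Q.
τ₁ = 1060/30.9 = 34.304 s; τ₂ = 383/30.9 = 12.395 s.
Solving the cascade with C₁(0)=C₂(0)=0 gives C₂(t) = C_in[1 − (τ₁ e^(−t/τ₁) − τ₂ e^(−t/τ₂))/(τ₁ − τ₂)].
At t = 37.3: e^(−t/τ₁) = 0.33712, e^(−t/τ₂) = 0.049325.
C₂ = 1.62·[1 − (34.304·0.33712 − 12.395·0.049325)/(21.909)] = 1.62·0.50007 = 0.81012 g/L.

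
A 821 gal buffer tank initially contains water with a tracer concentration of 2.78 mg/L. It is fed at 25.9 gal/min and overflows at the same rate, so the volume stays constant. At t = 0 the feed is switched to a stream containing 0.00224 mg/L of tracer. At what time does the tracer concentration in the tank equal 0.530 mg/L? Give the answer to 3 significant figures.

52.6 min

Species balance: V dC/dt = Q(C_in − C) ⇒ τ = V/Q = 31.699 min.
C(t) = C_in + (C₀ − C_in) e^(−t/τ). Set C = 0.530 and solve for t:
e^(−t/τ) = (C − C_in)/(C₀ − C_in) = (0.530 − 0.00224)/(2.78 − 0.00224) = 0.18999
t = −τ ln(…) = 31.699 × 1.6608 = 52.644 min.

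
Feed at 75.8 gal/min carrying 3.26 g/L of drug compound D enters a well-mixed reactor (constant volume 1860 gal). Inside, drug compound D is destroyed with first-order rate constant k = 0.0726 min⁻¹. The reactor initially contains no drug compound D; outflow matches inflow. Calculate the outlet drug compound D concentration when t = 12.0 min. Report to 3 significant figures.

Accumulation = in − out − consumed: V dC/dt = Q C_in − Q C − k V C.
This is linear with rate a = Q/V + k = 0.11335 min⁻¹.
C_ss = Q C_in/(Q + kV) = 1.1720 g/L; C(t) = C_ss + (C₀ − C_ss) e^(−a t).
C(12.0) = 1.1720 + (-1.1720)·e^(−0.11335·12.0) = 1.1720 + (-1.1720)·0.25660 = 0.87129 g/L.

0.871 g/L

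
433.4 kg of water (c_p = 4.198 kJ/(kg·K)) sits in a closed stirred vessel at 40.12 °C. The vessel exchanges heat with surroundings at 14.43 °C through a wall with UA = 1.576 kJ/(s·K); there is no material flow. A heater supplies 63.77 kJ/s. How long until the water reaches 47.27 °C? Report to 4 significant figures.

Lumped-capacitance energy balance: M c_p dT/dt = UA(T_amb − T) + Q̇.
τ = M c_p/UA = 1154.45 s; T_ss = T_amb + Q̇/UA = 14.43 + 63.77/1.576 = 54.8932 °C.
T(t) = T_ss + (T₀ − T_ss)e^(−t/τ); set T = 47.27:
t = −τ ln[(T − T_ss)/(T₀ − T_ss)] = −1154.45 · ln(0.516015) = 763.806 s.

763.8 s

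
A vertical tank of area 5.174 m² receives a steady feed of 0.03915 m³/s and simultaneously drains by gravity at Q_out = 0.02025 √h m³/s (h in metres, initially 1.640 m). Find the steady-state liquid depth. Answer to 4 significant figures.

3.738 m

Mass balance (ρ constant): A dh/dt = Q_in − 0.02025 √h. At steady state dh/dt = 0:
Q_in = 0.02025 √h_ss ⇒ √h_ss = 0.03915/0.02025 = 1.93333.
h_ss = 1.93333² = 3.73778 m. (Since h₀ = 1.640 m < h_ss, the level will rise toward this value.)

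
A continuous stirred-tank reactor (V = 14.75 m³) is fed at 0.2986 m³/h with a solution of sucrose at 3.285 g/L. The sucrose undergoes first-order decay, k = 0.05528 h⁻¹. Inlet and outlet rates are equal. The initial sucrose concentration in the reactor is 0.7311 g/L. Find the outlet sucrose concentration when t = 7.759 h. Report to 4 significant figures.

0.7974 g/L

V dC/dt = Q(C_in − C) − k V C.
dC/dt = (Q/V) C_in − (Q/V + k) C; effective rate a = Q/V + k = 0.0202441 + 0.05528 = 0.0755241 h⁻¹.
C_ss = Q C_in/(Q + kV) = 0.880537 g/L; C(t) = C_ss + (C₀ − C_ss) e^(−a t).
C(7.759) = 0.880537 + (-0.149437)·e^(−0.0755241·7.759) = 0.880537 + (-0.149437)·0.556554 = 0.797367 g/L.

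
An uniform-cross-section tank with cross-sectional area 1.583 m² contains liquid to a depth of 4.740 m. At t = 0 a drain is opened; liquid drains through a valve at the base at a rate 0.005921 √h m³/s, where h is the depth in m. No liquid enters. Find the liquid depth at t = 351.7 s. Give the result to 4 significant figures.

With no inflow, A dh/dt = −0.005921 √h.
Separate and integrate: 2(√h − √h₀) = −(0.005921/A) t.
√h = √4.740 − 0.005921·351.7/(2·1.583) = 2.17715 − 0.657743 = 1.51941.
h = 1.51941² = 2.30861 m.

2.309 m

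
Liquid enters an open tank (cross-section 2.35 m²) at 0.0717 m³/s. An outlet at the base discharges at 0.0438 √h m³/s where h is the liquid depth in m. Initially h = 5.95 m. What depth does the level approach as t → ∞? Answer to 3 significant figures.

2.68 m

A dh/dt = Q_in − 0.0438 √h. Steady state requires inflow = outflow:
Q_in = 0.0438 √h_ss ⇒ √h_ss = 0.0717/0.0438 = 1.6370.
h_ss = 1.6370² = 2.6797 m. (Since h₀ = 5.95 m > h_ss, the level will fall toward this value.)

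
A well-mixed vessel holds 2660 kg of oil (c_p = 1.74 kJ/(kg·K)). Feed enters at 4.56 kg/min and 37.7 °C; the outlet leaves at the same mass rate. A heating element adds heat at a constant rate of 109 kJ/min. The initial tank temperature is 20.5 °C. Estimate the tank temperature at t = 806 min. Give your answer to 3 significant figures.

43.7 °C

Heat balance on the well-mixed liquid: M c_p dT/dt = ṁ c_p (T_in − T) + 109.
Rearrange: dT/dt = (T_ss − T)/τ with τ = M/ṁ = 583.33 min and T_ss = T_in + Q̇/(ṁ c_p) = 51.438 °C.
T approaches T_ss exponentially: T(t) = T_ss + (T₀ − T_ss) e^(−t/τ).
T(806) = 51.438 + (-30.938)·e^(−806/583.33) = 51.438 + (-30.938)·0.25115 = 43.668 °C.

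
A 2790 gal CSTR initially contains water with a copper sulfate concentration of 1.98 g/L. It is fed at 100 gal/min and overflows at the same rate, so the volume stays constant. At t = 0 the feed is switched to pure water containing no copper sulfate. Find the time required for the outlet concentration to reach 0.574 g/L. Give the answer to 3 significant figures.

34.5 min

Accumulation = in − out for the solute gives V dC/dt = Q(C_in − C), so τ = V/Q = 27.900 min.
C(t) = C_in + (C₀ − C_in) e^(−t/τ). Set C = 0.574 and solve for t:
e^(−t/τ) = (C − C_in)/(C₀ − C_in) = (0.574 − 0)/(1.98 − 0) = 0.28990
t = −τ ln(…) = 27.900 × 1.2382 = 34.546 min.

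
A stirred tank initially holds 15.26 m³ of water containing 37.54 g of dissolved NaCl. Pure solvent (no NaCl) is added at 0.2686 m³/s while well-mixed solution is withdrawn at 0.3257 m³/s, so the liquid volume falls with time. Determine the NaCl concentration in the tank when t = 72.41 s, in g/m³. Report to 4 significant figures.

0.5564 g/m³

Let m(t) be the amount of NaCl. Volume: V(t) = V₀ + (Q_in − Q_out) t = 15.26 − 0.0571000 t; V(72.41) = 11.1254 m³.
No NaCl enters, so dm/dt = −Q_out · (m/V).
Separate: dm/m = −Q_out dt/V(t) ⇒ ln(m/m₀) = −(Q_out/(Q_in−Q_out)) ln(V/V₀).
m = m₀ (V₀/V)^(Q_out/(Q_in−Q_out)) = 37.54 × (15.26/11.1254)^(-5.70403) = 6.18981 g.
C = m/V = 6.18981/11.1254 = 0.556368 g/m³.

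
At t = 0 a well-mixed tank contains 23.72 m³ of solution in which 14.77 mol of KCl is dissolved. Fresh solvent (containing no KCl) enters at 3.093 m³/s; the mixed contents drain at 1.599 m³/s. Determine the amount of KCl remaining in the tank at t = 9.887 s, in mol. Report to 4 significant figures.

8.797 mol

Total volume: dV/dt = Q_in − Q_out = 1.49400 m³/s, so V(t) = 23.72 + 1.49400 t and V(9.887) = 38.4912 m³.
No KCl enters, so dm/dt = −Q_out · (m/V).
dm/m = −Q_out dt/(V₀ + 1.49400 t); integrating gives ln(m/m₀) = −(Q_out/(Q_in−Q_out)) ln(V/V₀).
m = m₀ (V₀/V)^(Q_out/(Q_in−Q_out)) = 14.77 × (23.72/38.4912)^(1.07028) = 8.79747 mol.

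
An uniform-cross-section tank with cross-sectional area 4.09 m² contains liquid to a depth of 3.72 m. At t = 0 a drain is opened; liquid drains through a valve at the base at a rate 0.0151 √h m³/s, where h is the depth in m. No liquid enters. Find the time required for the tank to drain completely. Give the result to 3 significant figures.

1040 s

With no inflow, A dh/dt = −0.0151 √h.
This is separable: 2 d(√h)/dt = −0.0151/A, so √h = √h₀ − (0.0151/(2A)) t.
Tank is empty when √h = 0: t_empty = 2A√h₀/0.0151.
t_empty = 2·4.09·√3.72/0.0151 = 8.1800·1.9287/0.0151 = 1044.8 s.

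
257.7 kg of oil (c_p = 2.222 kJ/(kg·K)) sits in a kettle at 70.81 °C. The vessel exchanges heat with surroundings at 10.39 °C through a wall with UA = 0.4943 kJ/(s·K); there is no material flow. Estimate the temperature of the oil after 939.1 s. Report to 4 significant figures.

37.25 °C

Lumped-capacitance energy balance: M c_p dT/dt = UA(T_amb − T).
dT/dt = (T_ss − T)/τ with T_ss = T_amb = 10.3900 °C, τ = M c_p/UA = 257.7·2.222/0.4943 = 1158.42 s.
Solution: T(t) = T_ss + (T₀ − T_ss) e^(−t/τ).
T(939.1) = 10.3900 + (60.4200)·0.444560 = 37.2503 °C.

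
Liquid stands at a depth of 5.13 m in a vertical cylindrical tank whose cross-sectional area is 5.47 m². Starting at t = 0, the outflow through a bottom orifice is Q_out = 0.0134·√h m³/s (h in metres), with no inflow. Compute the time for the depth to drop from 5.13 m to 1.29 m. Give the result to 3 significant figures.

Unsteady balance on liquid volume: A dh/dt = −0.0134 √h.
∫ h^(−1/2) dh = −(0.0134/A) ∫ dt, giving 2√h = 2√h₀ − (0.0134/A) t.
t = 2A(√h₀ − √h)/0.0134 = 2·5.47·(√5.13 − √1.29)/0.0134
  = 10.940 × (2.2650 − 1.1358) / 0.0134 = 921.87 s.

922 s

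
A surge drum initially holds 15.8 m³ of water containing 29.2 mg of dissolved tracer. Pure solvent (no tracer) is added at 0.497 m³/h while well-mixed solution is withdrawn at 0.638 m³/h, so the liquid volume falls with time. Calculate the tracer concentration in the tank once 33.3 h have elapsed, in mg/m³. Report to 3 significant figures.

0.533 mg/m³

Total volume: dV/dt = Q_in − Q_out = -0.14100 m³/h, so V(t) = 15.8 − 0.14100 t and V(33.3) = 11.105 m³.
No tracer enters, so dm/dt = −Q_out · (m/V).
Separate: dm/m = −Q_out dt/V(t) ⇒ ln(m/m₀) = −(Q_out/(Q_in−Q_out)) ln(V/V₀).
m = m₀ (V₀/V)^(Q_out/(Q_in−Q_out)) = 29.2 × (15.8/11.105)^(-4.5248) = 5.9211 mg.
C = m/V = 5.9211/11.105 = 0.53321 mg/m³.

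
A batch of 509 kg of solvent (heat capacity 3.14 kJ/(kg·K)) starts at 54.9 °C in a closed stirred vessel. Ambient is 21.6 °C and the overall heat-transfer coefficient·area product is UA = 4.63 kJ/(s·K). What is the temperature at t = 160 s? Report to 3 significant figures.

42.5 °C

First-law balance (no shaft work): M c_p dT/dt = −UA(T − T_amb).
dT/dt = (T_ss − T)/τ with T_ss = T_amb = 21.600 °C, τ = M c_p/UA = 509·3.14/4.63 = 345.20 s.
This is linear first-order; T(t) = T_ss + (T₀ − T_ss) e^(−t/τ).
T(160) = 21.600 + (33.300)·0.62908 = 42.548 °C.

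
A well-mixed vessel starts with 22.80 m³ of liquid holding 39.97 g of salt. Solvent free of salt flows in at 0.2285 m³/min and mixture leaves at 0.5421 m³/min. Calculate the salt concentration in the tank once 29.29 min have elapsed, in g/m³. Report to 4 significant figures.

Total volume: dV/dt = Q_in − Q_out = -0.313600 m³/min, so V(t) = 22.80 − 0.313600 t and V(29.29) = 13.6147 m³.
Solute balance: dm/dt = 0 − Q_out C = −Q_out m/V(t).
dm/m = −Q_out dt/(V₀ − 0.313600 t); integrating gives ln(m/m₀) = −(Q_out/(Q_in−Q_out)) ln(V/V₀).
m = m₀ (V₀/V)^(Q_out/(Q_in−Q_out)) = 39.97 × (22.80/13.6147)^(-1.72864) = 16.3925 g.
C = m/V = 16.3925/13.6147 = 1.20403 g/m³.

1.204 g/m³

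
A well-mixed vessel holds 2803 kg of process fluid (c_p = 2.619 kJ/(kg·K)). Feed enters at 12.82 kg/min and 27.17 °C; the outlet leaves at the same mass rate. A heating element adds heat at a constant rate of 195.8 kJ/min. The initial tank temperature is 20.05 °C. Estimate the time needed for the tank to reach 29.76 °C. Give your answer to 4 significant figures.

302.9 min

M c_p dT/dt = ṁ c_p (T_in − T) + Q̇.
τ = M/ṁ = 218.643 min; T_ss = T_in + Q̇/(ṁ c_p) = 33.0016 °C.
T(t) = T_ss + (T₀ − T_ss) e^(−t/τ). Set T = 29.76:
e^(−t/τ) = (29.76 − 33.0016)/(20.05 − 33.0016) = 0.250287
t = −218.643 · ln(0.250287) = 302.853 min.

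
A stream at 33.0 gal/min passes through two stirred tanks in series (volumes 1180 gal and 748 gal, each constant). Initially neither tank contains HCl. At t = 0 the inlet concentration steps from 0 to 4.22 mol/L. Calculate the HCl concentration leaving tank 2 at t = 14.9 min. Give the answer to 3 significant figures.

Species balance on tank i: dCᵢ/dt = (Cᵢ₋₁ − Cᵢ)/τᵢ with τᵢ = Vᵢ/Q.
τ₁ = 1180/33.0 = 35.758 min; τ₂ = 748/33.0 = 22.667 min.
Tank 1: C₁ = C_in(1 − e^(−t/τ₁)). Tank 2 (τ₁ ≠ τ₂): C₂ = C_in[1 − (τ₁ e^(−t/τ₁) − τ₂ e^(−t/τ₂))/(τ₁ − τ₂)].
At t = 14.9: e^(−t/τ₁) = 0.65922, e^(−t/τ₂) = 0.51822.
C₂ = 4.22·[1 − (35.758·0.65922 − 22.667·0.51822)/(13.091)] = 4.22·0.096638 = 0.40781 mol/L.

0.408 mol/L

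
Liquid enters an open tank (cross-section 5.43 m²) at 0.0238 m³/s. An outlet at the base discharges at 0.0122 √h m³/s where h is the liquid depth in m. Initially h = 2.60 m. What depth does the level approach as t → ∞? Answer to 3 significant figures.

Unsteady balance on liquid volume: A dh/dt = Q_in − 0.0122 √h. At steady state dh/dt = 0:
Q_in = 0.0122 √h_ss ⇒ √h_ss = 0.0238/0.0122 = 1.9508.
h_ss = 1.9508² = 3.8057 m. (Since h₀ = 2.60 m < h_ss, the level will rise toward this value.)

3.81 m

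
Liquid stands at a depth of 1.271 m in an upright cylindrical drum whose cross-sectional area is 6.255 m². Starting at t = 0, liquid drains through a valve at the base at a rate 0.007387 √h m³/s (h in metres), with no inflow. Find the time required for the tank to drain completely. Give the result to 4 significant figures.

A dh/dt = −Q_out = −0.007387 √h.
∫ h^(−1/2) dh = −(0.007387/A) ∫ dt, giving 2√h = 2√h₀ − (0.007387/A) t.
Set h = 0: 2√h₀ = (0.007387/A) t_empty ⇒ t_empty = 2A√h₀/0.007387.
t_empty = 2·6.255·√1.271/0.007387 = 12.5100·1.12739/0.007387 = 1909.25 s.

1909 s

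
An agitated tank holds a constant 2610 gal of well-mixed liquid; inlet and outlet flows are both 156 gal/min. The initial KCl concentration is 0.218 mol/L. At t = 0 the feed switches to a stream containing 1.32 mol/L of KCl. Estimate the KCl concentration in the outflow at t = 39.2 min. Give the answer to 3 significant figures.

1.21 mol/L

Mass balance on the solute (V constant): V dC/dt = Q(C_in − C).
Rewrite as dC/dt + C/τ = C_in/τ, τ = V/Q = 16.731 min.
This is linear first-order; C(t) = C_in + (C₀ − C_in) e^(−t/τ).
C(39.2) = 1.32 + (0.218 − 1.32)·e^(−39.2/16.731) = 1.32 + (-1.1020)·0.096040 = 1.2142 mol/L.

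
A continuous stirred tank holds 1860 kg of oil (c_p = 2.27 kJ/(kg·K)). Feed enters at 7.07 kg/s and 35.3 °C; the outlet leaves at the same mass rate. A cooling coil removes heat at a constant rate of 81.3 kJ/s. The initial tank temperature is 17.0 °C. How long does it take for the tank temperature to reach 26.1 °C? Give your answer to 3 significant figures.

Unsteady energy balance on the tank contents: M c_p dT/dt = ṁ c_p (T_in − T) − 81.3.
τ = M/ṁ = 263.08 s; T_ss = T_in − Q̇/(ṁ c_p) = 30.234 °C.
T(t) = T_ss + (T₀ − T_ss) e^(−t/τ). Set T = 26.1:
e^(−t/τ) = (26.1 − 30.234)/(17.0 − 30.234) = 0.31239
t = −263.08 · ln(0.31239) = 306.10 s.

306 s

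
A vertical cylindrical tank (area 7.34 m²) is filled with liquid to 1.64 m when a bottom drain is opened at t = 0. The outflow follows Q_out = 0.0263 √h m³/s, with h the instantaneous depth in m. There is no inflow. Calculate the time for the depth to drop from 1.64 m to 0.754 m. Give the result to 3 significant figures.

230 s

With no inflow, A dh/dt = −0.0263 √h.
This is separable: 2 d(√h)/dt = −0.0263/A, so √h = √h₀ − (0.0263/(2A)) t.
t = 2A(√h₀ − √h)/0.0263 = 2·7.34·(√1.64 − √0.754)/0.0263
  = 14.680 × (1.2806 − 0.86833) / 0.0263 = 230.13 s.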